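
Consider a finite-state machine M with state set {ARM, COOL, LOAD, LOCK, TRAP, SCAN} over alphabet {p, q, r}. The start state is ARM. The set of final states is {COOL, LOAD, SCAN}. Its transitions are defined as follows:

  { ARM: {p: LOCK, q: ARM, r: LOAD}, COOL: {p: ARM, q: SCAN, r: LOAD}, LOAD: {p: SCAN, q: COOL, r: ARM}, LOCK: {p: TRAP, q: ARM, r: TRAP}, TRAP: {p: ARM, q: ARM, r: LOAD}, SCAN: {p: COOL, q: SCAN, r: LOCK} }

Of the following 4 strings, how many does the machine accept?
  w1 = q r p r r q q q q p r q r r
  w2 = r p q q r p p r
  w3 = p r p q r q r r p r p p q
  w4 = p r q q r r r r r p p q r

w1: Trace: ARM -q-> ARM -r-> LOAD -p-> SCAN -r-> LOCK -r-> TRAP -q-> ARM -q-> ARM -q-> ARM -q-> ARM -p-> LOCK -r-> TRAP -q-> ARM -r-> LOAD -r-> ARM  → end ARM, rejected
w2: Trace: ARM -r-> LOAD -p-> SCAN -q-> SCAN -q-> SCAN -r-> LOCK -p-> TRAP -p-> ARM -r-> LOAD  → end LOAD, accepted
w3: Trace: ARM -p-> LOCK -r-> TRAP -p-> ARM -q-> ARM -r-> LOAD -q-> COOL -r-> LOAD -r-> ARM -p-> LOCK -r-> TRAP -p-> ARM -p-> LOCK -q-> ARM  → end ARM, rejected
w4: Trace: ARM -p-> LOCK -r-> TRAP -q-> ARM -q-> ARM -r-> LOAD -r-> ARM -r-> LOAD -r-> ARM -r-> LOAD -p-> SCAN -p-> COOL -q-> SCAN -r-> LOCK  → end LOCK, rejected

1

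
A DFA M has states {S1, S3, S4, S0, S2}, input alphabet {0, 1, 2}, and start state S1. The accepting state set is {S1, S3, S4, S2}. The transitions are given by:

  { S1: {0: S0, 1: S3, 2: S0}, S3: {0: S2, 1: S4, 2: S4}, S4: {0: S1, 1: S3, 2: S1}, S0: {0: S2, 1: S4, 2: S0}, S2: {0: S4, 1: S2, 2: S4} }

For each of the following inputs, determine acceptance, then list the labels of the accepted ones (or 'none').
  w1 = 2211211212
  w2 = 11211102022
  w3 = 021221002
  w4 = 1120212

w1: Trace: S1 -2-> S0 -2-> S0 -1-> S4 -1-> S3 -2-> S4 -1-> S3 -1-> S4 -2-> S1 -1-> S3 -2-> S4  → end S4, accepted
w2: Trace: S1 -1-> S3 -1-> S4 -2-> S1 -1-> S3 -1-> S4 -1-> S3 -0-> S2 -2-> S4 -0-> S1 -2-> S0 -2-> S0  → end S0, rejected
w3: Trace: S1 -0-> S0 -2-> S0 -1-> S4 -2-> S1 -2-> S0 -1-> S4 -0-> S1 -0-> S0 -2-> S0  → end S0, rejected
w4: Trace: S1 -1-> S3 -1-> S4 -2-> S1 -0-> S0 -2-> S0 -1-> S4 -2-> S1  → end S1, accepted

w1, w4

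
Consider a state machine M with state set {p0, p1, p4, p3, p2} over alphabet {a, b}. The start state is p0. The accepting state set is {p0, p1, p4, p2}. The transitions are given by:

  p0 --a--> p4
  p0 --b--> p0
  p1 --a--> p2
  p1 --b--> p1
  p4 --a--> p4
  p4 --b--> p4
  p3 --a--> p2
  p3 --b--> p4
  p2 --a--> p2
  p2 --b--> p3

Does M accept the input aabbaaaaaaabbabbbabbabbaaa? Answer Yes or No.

Yes

Trace: p0 -a-> p4 -a-> p4 -b-> p4 -b-> p4 -a-> p4 -a-> p4 -a-> p4 -a-> p4 -a-> p4 -a-> p4 -a-> p4 -b-> p4 -b-> p4 -a-> p4 -b-> p4 -b-> p4 -b-> p4 -a-> p4 -b-> p4 -b-> p4 -a-> p4 -b-> p4 -b-> p4 -a-> p4 -a-> p4 -a-> p4
End state p4 is accepting.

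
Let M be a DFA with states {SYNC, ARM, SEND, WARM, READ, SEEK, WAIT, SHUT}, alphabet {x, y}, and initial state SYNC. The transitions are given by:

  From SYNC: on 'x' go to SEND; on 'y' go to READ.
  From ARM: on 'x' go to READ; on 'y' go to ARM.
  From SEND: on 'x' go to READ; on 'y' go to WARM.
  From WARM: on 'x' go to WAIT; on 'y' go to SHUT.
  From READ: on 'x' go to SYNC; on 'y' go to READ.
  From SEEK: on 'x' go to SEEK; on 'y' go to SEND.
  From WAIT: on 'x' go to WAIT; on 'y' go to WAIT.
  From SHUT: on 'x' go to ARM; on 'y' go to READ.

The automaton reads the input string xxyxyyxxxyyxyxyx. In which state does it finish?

Trace: SYNC -x-> SEND -x-> READ -y-> READ -x-> SYNC -y-> READ -y-> READ -x-> SYNC -x-> SEND -x-> READ -y-> READ -y-> READ -x-> SYNC -y-> READ -x-> SYNC -y-> READ -x-> SYNC

SYNC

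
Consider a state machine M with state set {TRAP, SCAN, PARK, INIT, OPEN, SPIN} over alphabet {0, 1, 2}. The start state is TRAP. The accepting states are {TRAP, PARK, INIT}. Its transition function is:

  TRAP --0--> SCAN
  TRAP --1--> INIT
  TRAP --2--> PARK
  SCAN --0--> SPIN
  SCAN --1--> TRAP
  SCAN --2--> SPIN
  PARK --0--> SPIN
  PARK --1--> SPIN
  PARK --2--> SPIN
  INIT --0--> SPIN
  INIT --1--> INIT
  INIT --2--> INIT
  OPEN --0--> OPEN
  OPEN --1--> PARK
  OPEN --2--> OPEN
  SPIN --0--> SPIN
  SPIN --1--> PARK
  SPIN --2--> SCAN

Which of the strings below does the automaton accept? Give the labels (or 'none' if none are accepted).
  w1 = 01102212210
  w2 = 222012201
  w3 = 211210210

w1: Trace: TRAP -0-> SCAN -1-> TRAP -1-> INIT -0-> SPIN -2-> SCAN -2-> SPIN -1-> PARK -2-> SPIN -2-> SCAN -1-> TRAP -0-> SCAN  → end SCAN, rejected
w2: Trace: TRAP -2-> PARK -2-> SPIN -2-> SCAN -0-> SPIN -1-> PARK -2-> SPIN -2-> SCAN -0-> SPIN -1-> PARK  → end PARK, accepted
w3: Trace: TRAP -2-> PARK -1-> SPIN -1-> PARK -2-> SPIN -1-> PARK -0-> SPIN -2-> SCAN -1-> TRAP -0-> SCAN  → end SCAN, rejected

w2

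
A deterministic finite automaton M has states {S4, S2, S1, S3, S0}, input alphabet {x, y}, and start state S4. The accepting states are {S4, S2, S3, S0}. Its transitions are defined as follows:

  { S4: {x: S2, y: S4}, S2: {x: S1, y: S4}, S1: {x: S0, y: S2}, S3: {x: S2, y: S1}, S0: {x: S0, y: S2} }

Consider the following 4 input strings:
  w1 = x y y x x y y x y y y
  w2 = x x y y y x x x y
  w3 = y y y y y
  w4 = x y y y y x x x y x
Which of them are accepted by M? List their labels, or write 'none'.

w1, w2, w3

w1: S4 → S2 → S4 → S4 → S2 → S1 → S2 → S4 → S2 → S4 → S4 → S4  → end S4, accepted
w2: S4 → S2 → S1 → S2 → S4 → S4 → S2 → S1 → S0 → S2  → end S2, accepted
w3: S4 → S4 → S4 → S4 → S4 → S4  → end S4, accepted
w4: S4 → S2 → S4 → S4 → S4 → S4 → S2 → S1 → S0 → S2 → S1  → end S1, rejected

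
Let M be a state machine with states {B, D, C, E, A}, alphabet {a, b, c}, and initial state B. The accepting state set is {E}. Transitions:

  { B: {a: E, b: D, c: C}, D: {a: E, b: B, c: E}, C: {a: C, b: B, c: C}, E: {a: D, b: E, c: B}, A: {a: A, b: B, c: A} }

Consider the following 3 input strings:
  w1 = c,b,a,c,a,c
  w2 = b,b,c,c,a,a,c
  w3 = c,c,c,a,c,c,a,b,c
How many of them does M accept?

0

w1:
  start at B
  read 'c': B → C
  read 'b': C → B
  read 'a': B → E
  read 'c': E → B
  read 'a': B → E
  read 'c': E → B
  end B, rejected
w2:
  start at B
  read 'b': B → D
  read 'b': D → B
  read 'c': B → C
  read 'c': C → C
  read 'a': C → C
  read 'a': C → C
  read 'c': C → C
  end C, rejected
w3:
  start at B
  read 'c': B → C
  read 'c': C → C
  read 'c': C → C
  read 'a': C → C
  read 'c': C → C
  read 'c': C → C
  read 'a': C → C
  read 'b': C → B
  read 'c': B → C
  end C, rejected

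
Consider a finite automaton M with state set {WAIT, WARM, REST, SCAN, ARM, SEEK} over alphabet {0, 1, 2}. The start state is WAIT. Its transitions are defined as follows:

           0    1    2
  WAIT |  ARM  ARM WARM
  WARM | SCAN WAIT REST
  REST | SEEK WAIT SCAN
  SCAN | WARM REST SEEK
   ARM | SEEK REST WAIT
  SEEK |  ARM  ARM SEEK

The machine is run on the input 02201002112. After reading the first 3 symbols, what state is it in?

WARM

Trace: WAIT -0-> ARM -2-> WAIT -2-> WARM
After 3 symbols: WARM.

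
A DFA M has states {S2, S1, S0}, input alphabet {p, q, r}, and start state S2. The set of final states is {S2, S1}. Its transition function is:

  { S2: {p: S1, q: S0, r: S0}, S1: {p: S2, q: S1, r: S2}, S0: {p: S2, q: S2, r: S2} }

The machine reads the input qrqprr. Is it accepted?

Yes

Trace: S2 -q-> S0 -r-> S2 -q-> S0 -p-> S2 -r-> S0 -r-> S2
End state S2 is accepting.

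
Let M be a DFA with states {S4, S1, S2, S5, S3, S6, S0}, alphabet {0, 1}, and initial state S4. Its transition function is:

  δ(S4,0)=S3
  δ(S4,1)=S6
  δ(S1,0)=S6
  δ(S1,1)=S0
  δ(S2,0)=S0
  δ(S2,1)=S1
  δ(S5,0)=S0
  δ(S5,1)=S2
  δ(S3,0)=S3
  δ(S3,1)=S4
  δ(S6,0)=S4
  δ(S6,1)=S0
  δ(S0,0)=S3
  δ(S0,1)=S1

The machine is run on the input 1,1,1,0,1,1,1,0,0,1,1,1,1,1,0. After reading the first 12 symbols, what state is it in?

S0

start at S4
read '1': S4 → S6
read '1': S6 → S0
read '1': S0 → S1
read '0': S1 → S6
read '1': S6 → S0
read '1': S0 → S1
read '1': S1 → S0
read '0': S0 → S3
read '0': S3 → S3
read '1': S3 → S4
read '1': S4 → S6
read '1': S6 → S0
After 12 symbols: S0.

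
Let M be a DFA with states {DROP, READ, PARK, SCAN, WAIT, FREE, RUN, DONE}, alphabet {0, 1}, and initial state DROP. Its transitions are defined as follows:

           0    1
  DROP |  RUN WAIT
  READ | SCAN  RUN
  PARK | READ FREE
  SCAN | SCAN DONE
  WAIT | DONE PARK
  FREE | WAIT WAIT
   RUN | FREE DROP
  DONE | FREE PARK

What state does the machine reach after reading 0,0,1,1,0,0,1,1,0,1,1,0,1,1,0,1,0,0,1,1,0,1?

Trace: DROP -0-> RUN -0-> FREE -1-> WAIT -1-> PARK -0-> READ -0-> SCAN -1-> DONE -1-> PARK -0-> READ -1-> RUN -1-> DROP -0-> RUN -1-> DROP -1-> WAIT -0-> DONE -1-> PARK -0-> READ -0-> SCAN -1-> DONE -1-> PARK -0-> READ -1-> RUN

RUN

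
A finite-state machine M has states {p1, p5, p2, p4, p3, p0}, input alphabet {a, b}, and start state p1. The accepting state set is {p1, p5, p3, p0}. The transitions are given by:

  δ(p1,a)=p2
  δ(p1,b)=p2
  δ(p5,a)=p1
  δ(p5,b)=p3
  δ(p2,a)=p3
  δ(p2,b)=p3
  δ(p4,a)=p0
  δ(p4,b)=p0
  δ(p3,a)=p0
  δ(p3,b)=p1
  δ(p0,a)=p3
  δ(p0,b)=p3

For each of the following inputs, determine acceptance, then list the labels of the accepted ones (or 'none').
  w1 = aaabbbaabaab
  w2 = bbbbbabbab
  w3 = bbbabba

w1:
  start at p1
  read 'a': p1 → p2
  read 'a': p2 → p3
  read 'a': p3 → p0
  read 'b': p0 → p3
  read 'b': p3 → p1
  read 'b': p1 → p2
  read 'a': p2 → p3
  read 'a': p3 → p0
  read 'b': p0 → p3
  read 'a': p3 → p0
  read 'a': p0 → p3
  read 'b': p3 → p1
  end p1, accepted
w2:
  start at p1
  read 'b': p1 → p2
  read 'b': p2 → p3
  read 'b': p3 → p1
  read 'b': p1 → p2
  read 'b': p2 → p3
  read 'a': p3 → p0
  read 'b': p0 → p3
  read 'b': p3 → p1
  read 'a': p1 → p2
  read 'b': p2 → p3
  end p3, accepted
w3:
  start at p1
  read 'b': p1 → p2
  read 'b': p2 → p3
  read 'b': p3 → p1
  read 'a': p1 → p2
  read 'b': p2 → p3
  read 'b': p3 → p1
  read 'a': p1 → p2
  end p2, rejected

w1, w2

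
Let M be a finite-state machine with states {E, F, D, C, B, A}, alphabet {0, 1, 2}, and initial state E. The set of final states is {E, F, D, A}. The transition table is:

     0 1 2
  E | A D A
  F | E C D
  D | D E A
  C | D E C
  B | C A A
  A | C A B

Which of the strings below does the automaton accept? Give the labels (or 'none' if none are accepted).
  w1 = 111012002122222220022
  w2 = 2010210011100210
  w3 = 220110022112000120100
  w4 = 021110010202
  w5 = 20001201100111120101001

w2, w5

w1: Trace: E -1-> D -1-> E -1-> D -0-> D -1-> E -2-> A -0-> C -0-> D -2-> A -1-> A -2-> B -2-> A -2-> B -2-> A -2-> B -2-> A -2-> B -0-> C -0-> D -2-> A -2-> B  → end B, rejected
w2: Trace: E -2-> A -0-> C -1-> E -0-> A -2-> B -1-> A -0-> C -0-> D -1-> E -1-> D -1-> E -0-> A -0-> C -2-> C -1-> E -0-> A  → end A, accepted
w3: Trace: E -2-> A -2-> B -0-> C -1-> E -1-> D -0-> D -0-> D -2-> A -2-> B -1-> A -1-> A -2-> B -0-> C -0-> D -0-> D -1-> E -2-> A -0-> C -1-> E -0-> A -0-> C  → end C, rejected
w4: Trace: E -0-> A -2-> B -1-> A -1-> A -1-> A -0-> C -0-> D -1-> E -0-> A -2-> B -0-> C -2-> C  → end C, rejected
w5: Trace: E -2-> A -0-> C -0-> D -0-> D -1-> E -2-> A -0-> C -1-> E -1-> D -0-> D -0-> D -1-> E -1-> D -1-> E -1-> D -2-> A -0-> C -1-> E -0-> A -1-> A -0-> C -0-> D -1-> E  → end E, accepted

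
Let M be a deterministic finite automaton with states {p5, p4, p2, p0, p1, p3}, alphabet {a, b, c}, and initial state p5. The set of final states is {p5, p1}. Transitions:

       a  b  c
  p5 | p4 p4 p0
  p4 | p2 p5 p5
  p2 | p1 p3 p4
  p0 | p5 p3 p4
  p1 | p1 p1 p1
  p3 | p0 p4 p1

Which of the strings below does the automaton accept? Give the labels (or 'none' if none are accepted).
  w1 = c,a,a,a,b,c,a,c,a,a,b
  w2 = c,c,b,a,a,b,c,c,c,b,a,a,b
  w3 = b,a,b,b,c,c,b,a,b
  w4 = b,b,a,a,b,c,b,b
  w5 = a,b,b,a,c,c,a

w1: Trace: p5 -c-> p0 -a-> p5 -a-> p4 -a-> p2 -b-> p3 -c-> p1 -a-> p1 -c-> p1 -a-> p1 -a-> p1 -b-> p1  → end p1, accepted
w2: Trace: p5 -c-> p0 -c-> p4 -b-> p5 -a-> p4 -a-> p2 -b-> p3 -c-> p1 -c-> p1 -c-> p1 -b-> p1 -a-> p1 -a-> p1 -b-> p1  → end p1, accepted
w3: Trace: p5 -b-> p4 -a-> p2 -b-> p3 -b-> p4 -c-> p5 -c-> p0 -b-> p3 -a-> p0 -b-> p3  → end p3, rejected
w4: Trace: p5 -b-> p4 -b-> p5 -a-> p4 -a-> p2 -b-> p3 -c-> p1 -b-> p1 -b-> p1  → end p1, accepted
w5: Trace: p5 -a-> p4 -b-> p5 -b-> p4 -a-> p2 -c-> p4 -c-> p5 -a-> p4  → end p4, rejected

w1, w2, w4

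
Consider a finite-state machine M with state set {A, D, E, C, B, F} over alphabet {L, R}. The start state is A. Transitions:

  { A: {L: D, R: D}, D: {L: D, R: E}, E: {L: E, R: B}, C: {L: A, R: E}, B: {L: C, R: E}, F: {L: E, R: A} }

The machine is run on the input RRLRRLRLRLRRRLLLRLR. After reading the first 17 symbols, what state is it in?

Trace: A -R-> D -R-> E -L-> E -R-> B -R-> E -L-> E -R-> B -L-> C -R-> E -L-> E -R-> B -R-> E -R-> B -L-> C -L-> A -L-> D -R-> E
After 17 symbols: E.

E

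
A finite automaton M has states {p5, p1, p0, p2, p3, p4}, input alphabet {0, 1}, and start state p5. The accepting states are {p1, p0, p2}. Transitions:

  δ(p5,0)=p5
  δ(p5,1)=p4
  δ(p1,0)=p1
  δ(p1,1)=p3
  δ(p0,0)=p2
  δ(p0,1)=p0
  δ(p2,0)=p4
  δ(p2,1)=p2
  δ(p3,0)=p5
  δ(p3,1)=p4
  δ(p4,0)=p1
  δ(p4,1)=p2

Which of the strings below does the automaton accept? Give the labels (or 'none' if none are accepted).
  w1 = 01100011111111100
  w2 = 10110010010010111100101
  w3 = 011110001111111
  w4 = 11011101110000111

w1, w3, w4

w1:
  start at p5
  read '0': p5 → p5
  read '1': p5 → p4
  read '1': p4 → p2
  read '0': p2 → p4
  read '0': p4 → p1
  read '0': p1 → p1
  read '1': p1 → p3
  read '1': p3 → p4
  read '1': p4 → p2
  read '1': p2 → p2
  read '1': p2 → p2
  read '1': p2 → p2
  read '1': p2 → p2
  read '1': p2 → p2
  read '1': p2 → p2
  read '0': p2 → p4
  read '0': p4 → p1
  end p1, accepted
w2:
  start at p5
  read '1': p5 → p4
  read '0': p4 → p1
  read '1': p1 → p3
  read '1': p3 → p4
  read '0': p4 → p1
  read '0': p1 → p1
  read '1': p1 → p3
  read '0': p3 → p5
  read '0': p5 → p5
  read '1': p5 → p4
  read '0': p4 → p1
  read '0': p1 → p1
  read '1': p1 → p3
  read '0': p3 → p5
  read '1': p5 → p4
  read '1': p4 → p2
  read '1': p2 → p2
  read '1': p2 → p2
  read '0': p2 → p4
  read '0': p4 → p1
  read '1': p1 → p3
  read '0': p3 → p5
  read '1': p5 → p4
  end p4, rejected
w3:
  start at p5
  read '0': p5 → p5
  read '1': p5 → p4
  read '1': p4 → p2
  read '1': p2 → p2
  read '1': p2 → p2
  read '0': p2 → p4
  read '0': p4 → p1
  read '0': p1 → p1
  read '1': p1 → p3
  read '1': p3 → p4
  read '1': p4 → p2
  read '1': p2 → p2
  read '1': p2 → p2
  read '1': p2 → p2
  read '1': p2 → p2
  end p2, accepted
w4:
  start at p5
  read '1': p5 → p4
  read '1': p4 → p2
  read '0': p2 → p4
  read '1': p4 → p2
  read '1': p2 → p2
  read '1': p2 → p2
  read '0': p2 → p4
  read '1': p4 → p2
  read '1': p2 → p2
  read '1': p2 → p2
  read '0': p2 → p4
  read '0': p4 → p1
  read '0': p1 → p1
  read '0': p1 → p1
  read '1': p1 → p3
  read '1': p3 → p4
  read '1': p4 → p2
  end p2, accepted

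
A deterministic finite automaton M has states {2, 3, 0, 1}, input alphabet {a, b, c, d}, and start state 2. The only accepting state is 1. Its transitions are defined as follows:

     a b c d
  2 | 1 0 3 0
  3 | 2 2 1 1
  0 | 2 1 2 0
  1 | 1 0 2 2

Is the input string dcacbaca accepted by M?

No

Trace: 2 -d-> 0 -c-> 2 -a-> 1 -c-> 2 -b-> 0 -a-> 2 -c-> 3 -a-> 2
End state 2 is not accepting.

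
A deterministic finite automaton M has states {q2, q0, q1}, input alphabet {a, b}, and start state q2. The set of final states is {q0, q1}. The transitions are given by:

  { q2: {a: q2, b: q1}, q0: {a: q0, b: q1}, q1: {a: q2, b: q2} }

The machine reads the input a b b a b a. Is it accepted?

q2 → q2 → q1 → q2 → q2 → q1 → q2
End state q2 is not accepting.

No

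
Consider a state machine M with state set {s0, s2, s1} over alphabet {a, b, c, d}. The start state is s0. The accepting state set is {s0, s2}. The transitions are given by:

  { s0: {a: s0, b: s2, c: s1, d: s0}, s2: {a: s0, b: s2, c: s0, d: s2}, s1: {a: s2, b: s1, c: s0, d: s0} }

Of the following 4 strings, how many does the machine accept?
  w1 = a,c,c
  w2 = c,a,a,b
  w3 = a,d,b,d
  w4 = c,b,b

w1:
  start at s0
  read 'a': s0 → s0
  read 'c': s0 → s1
  read 'c': s1 → s0
  end s0, accepted
w2:
  start at s0
  read 'c': s0 → s1
  read 'a': s1 → s2
  read 'a': s2 → s0
  read 'b': s0 → s2
  end s2, accepted
w3:
  start at s0
  read 'a': s0 → s0
  read 'd': s0 → s0
  read 'b': s0 → s2
  read 'd': s2 → s2
  end s2, accepted
w4:
  start at s0
  read 'c': s0 → s1
  read 'b': s1 → s1
  read 'b': s1 → s1
  end s1, rejected

3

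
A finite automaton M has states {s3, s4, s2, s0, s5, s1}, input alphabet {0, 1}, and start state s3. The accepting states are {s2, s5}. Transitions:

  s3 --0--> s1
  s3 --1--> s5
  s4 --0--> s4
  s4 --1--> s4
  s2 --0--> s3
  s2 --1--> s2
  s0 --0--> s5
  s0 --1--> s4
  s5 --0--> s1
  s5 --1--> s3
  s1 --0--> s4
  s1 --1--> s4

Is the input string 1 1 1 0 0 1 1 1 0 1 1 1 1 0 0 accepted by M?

No

s3 → s5 → s3 → s5 → s1 → s4 → s4 → s4 → s4 → s4 → s4 → s4 → s4 → s4 → s4 → s4
End state s4 is not accepting.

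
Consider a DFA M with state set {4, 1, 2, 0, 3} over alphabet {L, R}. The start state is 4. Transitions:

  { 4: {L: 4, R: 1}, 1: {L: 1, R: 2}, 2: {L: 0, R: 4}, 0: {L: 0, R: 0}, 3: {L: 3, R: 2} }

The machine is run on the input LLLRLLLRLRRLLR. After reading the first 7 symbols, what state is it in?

1

Trace: 4 -L-> 4 -L-> 4 -L-> 4 -R-> 1 -L-> 1 -L-> 1 -L-> 1
After 7 symbols: 1.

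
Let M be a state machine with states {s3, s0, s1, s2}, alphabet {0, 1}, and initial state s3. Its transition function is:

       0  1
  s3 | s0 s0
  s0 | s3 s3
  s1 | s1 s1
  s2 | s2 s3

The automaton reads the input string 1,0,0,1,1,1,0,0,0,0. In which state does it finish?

start at s3
read '1': s3 → s0
read '0': s0 → s3
read '0': s3 → s0
read '1': s0 → s3
read '1': s3 → s0
read '1': s0 → s3
read '0': s3 → s0
read '0': s0 → s3
read '0': s3 → s0
read '0': s0 → s3

s3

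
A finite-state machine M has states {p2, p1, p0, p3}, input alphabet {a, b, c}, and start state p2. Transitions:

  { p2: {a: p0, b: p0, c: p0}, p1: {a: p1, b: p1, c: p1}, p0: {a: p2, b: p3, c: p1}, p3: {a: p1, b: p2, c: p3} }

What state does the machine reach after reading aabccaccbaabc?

p1

p2 → p0 → p2 → p0 → p1 → p1 → p1 → p1 → p1 → p1 → p1 → p1 → p1 → p1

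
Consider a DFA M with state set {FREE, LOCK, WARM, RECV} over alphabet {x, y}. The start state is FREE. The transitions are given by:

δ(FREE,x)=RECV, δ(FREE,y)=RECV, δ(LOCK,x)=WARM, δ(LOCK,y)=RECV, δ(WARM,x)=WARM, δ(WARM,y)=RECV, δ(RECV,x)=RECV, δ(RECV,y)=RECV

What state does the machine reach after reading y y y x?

start at FREE
read 'y': FREE → RECV
read 'y': RECV → RECV
read 'y': RECV → RECV
read 'x': RECV → RECV

RECV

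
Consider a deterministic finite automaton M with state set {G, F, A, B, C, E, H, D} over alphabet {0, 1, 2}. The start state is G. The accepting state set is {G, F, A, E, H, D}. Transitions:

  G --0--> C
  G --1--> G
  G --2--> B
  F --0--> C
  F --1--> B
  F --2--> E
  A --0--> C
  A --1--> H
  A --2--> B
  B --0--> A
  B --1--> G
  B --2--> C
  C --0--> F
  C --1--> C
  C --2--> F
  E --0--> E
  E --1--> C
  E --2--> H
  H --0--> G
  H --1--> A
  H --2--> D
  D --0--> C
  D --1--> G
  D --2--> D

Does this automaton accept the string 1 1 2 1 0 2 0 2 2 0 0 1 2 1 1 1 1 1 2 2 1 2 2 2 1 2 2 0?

Trace: G -1-> G -1-> G -2-> B -1-> G -0-> C -2-> F -0-> C -2-> F -2-> E -0-> E -0-> E -1-> C -2-> F -1-> B -1-> G -1-> G -1-> G -1-> G -2-> B -2-> C -1-> C -2-> F -2-> E -2-> H -1-> A -2-> B -2-> C -0-> F
End state F is accepting.

Yes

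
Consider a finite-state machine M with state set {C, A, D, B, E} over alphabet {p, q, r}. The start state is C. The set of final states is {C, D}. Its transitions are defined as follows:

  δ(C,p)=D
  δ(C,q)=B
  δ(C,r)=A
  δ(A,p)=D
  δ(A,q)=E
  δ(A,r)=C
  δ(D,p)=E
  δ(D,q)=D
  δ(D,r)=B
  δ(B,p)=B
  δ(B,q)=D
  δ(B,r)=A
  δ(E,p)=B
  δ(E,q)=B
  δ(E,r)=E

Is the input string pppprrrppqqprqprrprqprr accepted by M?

No

C → D → E → B → B → A → C → A → D → E → B → D → E → E → B → B → A → C → D → B → D → E → E → E
End state E is not accepting.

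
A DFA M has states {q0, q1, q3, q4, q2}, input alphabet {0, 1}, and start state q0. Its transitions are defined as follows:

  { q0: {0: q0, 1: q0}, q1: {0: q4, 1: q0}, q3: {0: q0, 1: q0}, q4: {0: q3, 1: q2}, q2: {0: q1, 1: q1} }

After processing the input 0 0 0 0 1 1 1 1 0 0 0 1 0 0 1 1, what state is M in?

start at q0
read '0': q0 → q0
read '0': q0 → q0
read '0': q0 → q0
read '0': q0 → q0
read '1': q0 → q0
read '1': q0 → q0
read '1': q0 → q0
read '1': q0 → q0
read '0': q0 → q0
read '0': q0 → q0
read '0': q0 → q0
read '1': q0 → q0
read '0': q0 → q0
read '0': q0 → q0
read '1': q0 → q0
read '1': q0 → q0

q0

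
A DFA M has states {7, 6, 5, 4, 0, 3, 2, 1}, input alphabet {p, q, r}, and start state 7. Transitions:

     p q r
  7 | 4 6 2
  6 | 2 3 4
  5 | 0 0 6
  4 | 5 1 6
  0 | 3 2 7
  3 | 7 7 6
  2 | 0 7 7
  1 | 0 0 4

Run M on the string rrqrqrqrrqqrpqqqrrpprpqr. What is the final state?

4

Trace: 7 -r-> 2 -r-> 7 -q-> 6 -r-> 4 -q-> 1 -r-> 4 -q-> 1 -r-> 4 -r-> 6 -q-> 3 -q-> 7 -r-> 2 -p-> 0 -q-> 2 -q-> 7 -q-> 6 -r-> 4 -r-> 6 -p-> 2 -p-> 0 -r-> 7 -p-> 4 -q-> 1 -r-> 4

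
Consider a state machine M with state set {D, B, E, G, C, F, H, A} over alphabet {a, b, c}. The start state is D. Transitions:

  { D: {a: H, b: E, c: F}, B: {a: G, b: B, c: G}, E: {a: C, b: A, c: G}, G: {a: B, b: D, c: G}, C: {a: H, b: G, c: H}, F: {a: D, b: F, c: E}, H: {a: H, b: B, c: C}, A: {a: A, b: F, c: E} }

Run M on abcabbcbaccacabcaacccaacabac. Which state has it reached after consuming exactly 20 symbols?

D → H → B → G → B → B → B → G → D → H → C → H → H → C → H → B → G → B → G → G → G
After 20 symbols: G.

G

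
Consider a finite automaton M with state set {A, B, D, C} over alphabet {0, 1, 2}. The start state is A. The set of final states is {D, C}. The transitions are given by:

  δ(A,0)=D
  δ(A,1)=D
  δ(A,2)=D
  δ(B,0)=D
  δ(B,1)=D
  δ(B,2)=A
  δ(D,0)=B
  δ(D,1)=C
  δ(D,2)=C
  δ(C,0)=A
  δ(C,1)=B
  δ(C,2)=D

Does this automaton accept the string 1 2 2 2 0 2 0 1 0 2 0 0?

start at A
read '1': A → D
read '2': D → C
read '2': C → D
read '2': D → C
read '0': C → A
read '2': A → D
read '0': D → B
read '1': B → D
read '0': D → B
read '2': B → A
read '0': A → D
read '0': D → B
End state B is not accepting.

No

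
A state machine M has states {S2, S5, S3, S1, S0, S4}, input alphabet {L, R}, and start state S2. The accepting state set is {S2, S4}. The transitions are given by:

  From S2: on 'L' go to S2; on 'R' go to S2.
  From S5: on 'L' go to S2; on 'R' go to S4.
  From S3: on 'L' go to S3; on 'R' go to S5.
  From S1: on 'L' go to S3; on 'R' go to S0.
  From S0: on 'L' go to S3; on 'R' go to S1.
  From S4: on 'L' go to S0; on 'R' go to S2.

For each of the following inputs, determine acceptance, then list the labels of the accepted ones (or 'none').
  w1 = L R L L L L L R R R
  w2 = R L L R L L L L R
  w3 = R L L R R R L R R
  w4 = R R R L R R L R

w1: Trace: S2 -L-> S2 -R-> S2 -L-> S2 -L-> S2 -L-> S2 -L-> S2 -L-> S2 -R-> S2 -R-> S2 -R-> S2  → end S2, accepted
w2: Trace: S2 -R-> S2 -L-> S2 -L-> S2 -R-> S2 -L-> S2 -L-> S2 -L-> S2 -L-> S2 -R-> S2  → end S2, accepted
w3: Trace: S2 -R-> S2 -L-> S2 -L-> S2 -R-> S2 -R-> S2 -R-> S2 -L-> S2 -R-> S2 -R-> S2  → end S2, accepted
w4: Trace: S2 -R-> S2 -R-> S2 -R-> S2 -L-> S2 -R-> S2 -R-> S2 -L-> S2 -R-> S2  → end S2, accepted

w1, w2, w3, w4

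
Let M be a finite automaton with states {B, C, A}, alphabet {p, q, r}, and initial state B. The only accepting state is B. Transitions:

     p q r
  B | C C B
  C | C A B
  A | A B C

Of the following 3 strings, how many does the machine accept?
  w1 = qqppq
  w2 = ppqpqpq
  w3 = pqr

w1:
  start at B
  read 'q': B → C
  read 'q': C → A
  read 'p': A → A
  read 'p': A → A
  read 'q': A → B
  end B, accepted
w2:
  start at B
  read 'p': B → C
  read 'p': C → C
  read 'q': C → A
  read 'p': A → A
  read 'q': A → B
  read 'p': B → C
  read 'q': C → A
  end A, rejected
w3:
  start at B
  read 'p': B → C
  read 'q': C → A
  read 'r': A → C
  end C, rejected

1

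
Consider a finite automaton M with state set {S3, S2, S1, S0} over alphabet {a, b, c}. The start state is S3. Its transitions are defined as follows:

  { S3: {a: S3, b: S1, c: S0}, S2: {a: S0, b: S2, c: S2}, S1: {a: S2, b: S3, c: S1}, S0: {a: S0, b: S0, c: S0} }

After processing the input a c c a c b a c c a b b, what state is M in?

S0

S3 → S3 → S0 → S0 → S0 → S0 → S0 → S0 → S0 → S0 → S0 → S0 → S0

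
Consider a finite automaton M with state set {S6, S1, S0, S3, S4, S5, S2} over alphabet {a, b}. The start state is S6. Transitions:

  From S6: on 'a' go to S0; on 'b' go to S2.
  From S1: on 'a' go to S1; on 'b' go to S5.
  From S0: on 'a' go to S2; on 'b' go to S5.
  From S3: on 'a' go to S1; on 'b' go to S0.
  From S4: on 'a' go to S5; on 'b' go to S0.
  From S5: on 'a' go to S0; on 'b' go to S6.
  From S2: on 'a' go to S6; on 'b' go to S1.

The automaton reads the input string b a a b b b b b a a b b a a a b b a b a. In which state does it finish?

start at S6
read 'b': S6 → S2
read 'a': S2 → S6
read 'a': S6 → S0
read 'b': S0 → S5
read 'b': S5 → S6
read 'b': S6 → S2
read 'b': S2 → S1
read 'b': S1 → S5
read 'a': S5 → S0
read 'a': S0 → S2
read 'b': S2 → S1
read 'b': S1 → S5
read 'a': S5 → S0
read 'a': S0 → S2
read 'a': S2 → S6
read 'b': S6 → S2
read 'b': S2 → S1
read 'a': S1 → S1
read 'b': S1 → S5
read 'a': S5 → S0

S0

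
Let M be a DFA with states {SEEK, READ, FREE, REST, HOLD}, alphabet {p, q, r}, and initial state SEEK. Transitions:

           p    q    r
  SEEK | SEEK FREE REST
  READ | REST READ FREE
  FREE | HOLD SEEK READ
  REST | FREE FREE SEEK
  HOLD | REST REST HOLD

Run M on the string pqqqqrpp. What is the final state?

SEEK → SEEK → FREE → SEEK → FREE → SEEK → REST → FREE → HOLD

HOLD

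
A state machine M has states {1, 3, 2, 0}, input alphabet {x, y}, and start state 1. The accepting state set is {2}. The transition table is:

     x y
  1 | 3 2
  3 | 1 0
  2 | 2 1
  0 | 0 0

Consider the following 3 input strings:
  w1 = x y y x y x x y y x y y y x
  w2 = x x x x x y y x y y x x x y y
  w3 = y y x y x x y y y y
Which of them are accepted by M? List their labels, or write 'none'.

none

w1:
  start at 1
  read 'x': 1 → 3
  read 'y': 3 → 0
  read 'y': 0 → 0
  read 'x': 0 → 0
  read 'y': 0 → 0
  read 'x': 0 → 0
  read 'x': 0 → 0
  read 'y': 0 → 0
  read 'y': 0 → 0
  read 'x': 0 → 0
  read 'y': 0 → 0
  read 'y': 0 → 0
  read 'y': 0 → 0
  read 'x': 0 → 0
  end 0, rejected
w2:
  start at 1
  read 'x': 1 → 3
  read 'x': 3 → 1
  read 'x': 1 → 3
  read 'x': 3 → 1
  read 'x': 1 → 3
  read 'y': 3 → 0
  read 'y': 0 → 0
  read 'x': 0 → 0
  read 'y': 0 → 0
  read 'y': 0 → 0
  read 'x': 0 → 0
  read 'x': 0 → 0
  read 'x': 0 → 0
  read 'y': 0 → 0
  read 'y': 0 → 0
  end 0, rejected
w3:
  start at 1
  read 'y': 1 → 2
  read 'y': 2 → 1
  read 'x': 1 → 3
  read 'y': 3 → 0
  read 'x': 0 → 0
  read 'x': 0 → 0
  read 'y': 0 → 0
  read 'y': 0 → 0
  read 'y': 0 → 0
  read 'y': 0 → 0
  end 0, rejected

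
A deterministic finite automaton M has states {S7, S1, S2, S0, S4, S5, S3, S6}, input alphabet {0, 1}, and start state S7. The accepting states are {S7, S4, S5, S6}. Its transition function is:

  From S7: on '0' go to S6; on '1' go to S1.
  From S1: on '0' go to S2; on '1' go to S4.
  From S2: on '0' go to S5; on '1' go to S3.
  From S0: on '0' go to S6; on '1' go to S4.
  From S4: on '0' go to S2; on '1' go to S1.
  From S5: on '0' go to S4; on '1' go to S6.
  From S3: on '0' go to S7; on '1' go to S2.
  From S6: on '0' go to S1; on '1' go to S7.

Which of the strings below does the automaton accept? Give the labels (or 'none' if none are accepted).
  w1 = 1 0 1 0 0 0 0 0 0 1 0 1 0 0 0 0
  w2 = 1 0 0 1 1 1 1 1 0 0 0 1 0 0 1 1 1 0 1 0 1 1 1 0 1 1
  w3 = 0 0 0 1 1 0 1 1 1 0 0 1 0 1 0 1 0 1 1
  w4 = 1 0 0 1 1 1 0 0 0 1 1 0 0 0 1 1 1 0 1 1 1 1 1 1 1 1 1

w1: Trace: S7 -1-> S1 -0-> S2 -1-> S3 -0-> S7 -0-> S6 -0-> S1 -0-> S2 -0-> S5 -0-> S4 -1-> S1 -0-> S2 -1-> S3 -0-> S7 -0-> S6 -0-> S1 -0-> S2  → end S2, rejected
w2: Trace: S7 -1-> S1 -0-> S2 -0-> S5 -1-> S6 -1-> S7 -1-> S1 -1-> S4 -1-> S1 -0-> S2 -0-> S5 -0-> S4 -1-> S1 -0-> S2 -0-> S5 -1-> S6 -1-> S7 -1-> S1 -0-> S2 -1-> S3 -0-> S7 -1-> S1 -1-> S4 -1-> S1 -0-> S2 -1-> S3 -1-> S2  → end S2, rejected
w3: Trace: S7 -0-> S6 -0-> S1 -0-> S2 -1-> S3 -1-> S2 -0-> S5 -1-> S6 -1-> S7 -1-> S1 -0-> S2 -0-> S5 -1-> S6 -0-> S1 -1-> S4 -0-> S2 -1-> S3 -0-> S7 -1-> S1 -1-> S4  → end S4, accepted
w4: Trace: S7 -1-> S1 -0-> S2 -0-> S5 -1-> S6 -1-> S7 -1-> S1 -0-> S2 -0-> S5 -0-> S4 -1-> S1 -1-> S4 -0-> S2 -0-> S5 -0-> S4 -1-> S1 -1-> S4 -1-> S1 -0-> S2 -1-> S3 -1-> S2 -1-> S3 -1-> S2 -1-> S3 -1-> S2 -1-> S3 -1-> S2 -1-> S3  → end S3, rejected

w3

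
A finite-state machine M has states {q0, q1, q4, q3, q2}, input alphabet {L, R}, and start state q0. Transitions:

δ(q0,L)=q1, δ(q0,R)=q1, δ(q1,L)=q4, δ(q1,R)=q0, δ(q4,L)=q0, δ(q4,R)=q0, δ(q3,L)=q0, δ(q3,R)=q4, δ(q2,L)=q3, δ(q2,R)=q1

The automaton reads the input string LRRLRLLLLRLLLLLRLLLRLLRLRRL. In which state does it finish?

q4

q0 → q1 → q0 → q1 → q4 → q0 → q1 → q4 → q0 → q1 → q0 → q1 → q4 → q0 → q1 → q4 → q0 → q1 → q4 → q0 → q1 → q4 → q0 → q1 → q4 → q0 → q1 → q4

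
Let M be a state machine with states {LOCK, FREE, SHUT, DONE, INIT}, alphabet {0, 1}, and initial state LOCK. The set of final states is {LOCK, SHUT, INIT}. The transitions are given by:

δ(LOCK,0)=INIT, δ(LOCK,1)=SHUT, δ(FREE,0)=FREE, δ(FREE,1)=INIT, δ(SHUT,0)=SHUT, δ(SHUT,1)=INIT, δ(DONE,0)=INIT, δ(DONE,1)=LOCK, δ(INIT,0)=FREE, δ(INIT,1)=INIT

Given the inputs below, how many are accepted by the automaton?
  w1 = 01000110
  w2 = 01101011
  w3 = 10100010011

w1:
  start at LOCK
  read '0': LOCK → INIT
  read '1': INIT → INIT
  read '0': INIT → FREE
  read '0': FREE → FREE
  read '0': FREE → FREE
  read '1': FREE → INIT
  read '1': INIT → INIT
  read '0': INIT → FREE
  end FREE, rejected
w2:
  start at LOCK
  read '0': LOCK → INIT
  read '1': INIT → INIT
  read '1': INIT → INIT
  read '0': INIT → FREE
  read '1': FREE → INIT
  read '0': INIT → FREE
  read '1': FREE → INIT
  read '1': INIT → INIT
  end INIT, accepted
w3:
  start at LOCK
  read '1': LOCK → SHUT
  read '0': SHUT → SHUT
  read '1': SHUT → INIT
  read '0': INIT → FREE
  read '0': FREE → FREE
  read '0': FREE → FREE
  read '1': FREE → INIT
  read '0': INIT → FREE
  read '0': FREE → FREE
  read '1': FREE → INIT
  read '1': INIT → INIT
  end INIT, accepted

2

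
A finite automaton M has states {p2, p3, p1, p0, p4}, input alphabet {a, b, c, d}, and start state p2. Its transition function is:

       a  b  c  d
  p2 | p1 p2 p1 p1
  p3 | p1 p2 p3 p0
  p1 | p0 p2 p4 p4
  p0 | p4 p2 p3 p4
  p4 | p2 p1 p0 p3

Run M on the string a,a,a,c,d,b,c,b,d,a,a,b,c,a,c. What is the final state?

p3

Trace: p2 -a-> p1 -a-> p0 -a-> p4 -c-> p0 -d-> p4 -b-> p1 -c-> p4 -b-> p1 -d-> p4 -a-> p2 -a-> p1 -b-> p2 -c-> p1 -a-> p0 -c-> p3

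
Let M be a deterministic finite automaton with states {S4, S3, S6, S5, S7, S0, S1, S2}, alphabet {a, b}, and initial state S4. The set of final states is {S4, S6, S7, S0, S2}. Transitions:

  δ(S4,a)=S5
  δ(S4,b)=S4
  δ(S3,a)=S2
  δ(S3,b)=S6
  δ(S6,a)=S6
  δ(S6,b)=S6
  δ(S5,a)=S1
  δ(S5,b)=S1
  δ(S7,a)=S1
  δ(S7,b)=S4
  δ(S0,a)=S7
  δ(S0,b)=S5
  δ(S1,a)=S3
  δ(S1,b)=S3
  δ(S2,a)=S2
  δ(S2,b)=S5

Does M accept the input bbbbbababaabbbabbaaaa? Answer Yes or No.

Yes

S4 → S4 → S4 → S4 → S4 → S4 → S5 → S1 → S3 → S6 → S6 → S6 → S6 → S6 → S6 → S6 → S6 → S6 → S6 → S6 → S6 → S6
End state S6 is accepting.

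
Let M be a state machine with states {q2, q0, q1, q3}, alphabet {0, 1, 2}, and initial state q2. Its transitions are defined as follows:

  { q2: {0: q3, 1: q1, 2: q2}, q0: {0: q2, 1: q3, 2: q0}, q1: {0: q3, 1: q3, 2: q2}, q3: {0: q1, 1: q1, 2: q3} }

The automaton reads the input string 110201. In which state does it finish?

q1

start at q2
read '1': q2 → q1
read '1': q1 → q3
read '0': q3 → q1
read '2': q1 → q2
read '0': q2 → q3
read '1': q3 → q1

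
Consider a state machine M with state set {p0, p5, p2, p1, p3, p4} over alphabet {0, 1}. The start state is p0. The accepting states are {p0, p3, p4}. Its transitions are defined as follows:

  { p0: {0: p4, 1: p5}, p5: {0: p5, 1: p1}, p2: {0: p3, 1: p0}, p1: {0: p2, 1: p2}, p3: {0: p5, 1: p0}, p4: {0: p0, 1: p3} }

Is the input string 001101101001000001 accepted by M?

Yes

p0 → p4 → p0 → p5 → p1 → p2 → p0 → p5 → p5 → p1 → p2 → p3 → p0 → p4 → p0 → p4 → p0 → p4 → p3
End state p3 is accepting.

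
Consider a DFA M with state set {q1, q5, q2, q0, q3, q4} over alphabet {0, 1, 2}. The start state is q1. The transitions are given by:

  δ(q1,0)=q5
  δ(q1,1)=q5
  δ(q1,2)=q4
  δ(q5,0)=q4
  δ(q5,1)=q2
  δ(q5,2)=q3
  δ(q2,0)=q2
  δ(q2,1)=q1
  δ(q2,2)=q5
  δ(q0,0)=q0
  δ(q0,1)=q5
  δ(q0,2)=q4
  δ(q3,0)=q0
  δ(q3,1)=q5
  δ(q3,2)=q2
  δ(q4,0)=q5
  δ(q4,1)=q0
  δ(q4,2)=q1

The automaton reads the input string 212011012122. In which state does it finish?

q3

q1 → q4 → q0 → q4 → q5 → q2 → q1 → q5 → q2 → q5 → q2 → q5 → q3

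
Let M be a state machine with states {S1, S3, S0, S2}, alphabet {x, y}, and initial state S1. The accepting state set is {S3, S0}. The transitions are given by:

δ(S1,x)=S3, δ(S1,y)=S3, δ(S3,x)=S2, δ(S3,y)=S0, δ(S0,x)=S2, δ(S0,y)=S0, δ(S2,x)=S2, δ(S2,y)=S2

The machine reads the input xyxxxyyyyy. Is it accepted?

Trace: S1 -x-> S3 -y-> S0 -x-> S2 -x-> S2 -x-> S2 -y-> S2 -y-> S2 -y-> S2 -y-> S2 -y-> S2
End state S2 is not accepting.

No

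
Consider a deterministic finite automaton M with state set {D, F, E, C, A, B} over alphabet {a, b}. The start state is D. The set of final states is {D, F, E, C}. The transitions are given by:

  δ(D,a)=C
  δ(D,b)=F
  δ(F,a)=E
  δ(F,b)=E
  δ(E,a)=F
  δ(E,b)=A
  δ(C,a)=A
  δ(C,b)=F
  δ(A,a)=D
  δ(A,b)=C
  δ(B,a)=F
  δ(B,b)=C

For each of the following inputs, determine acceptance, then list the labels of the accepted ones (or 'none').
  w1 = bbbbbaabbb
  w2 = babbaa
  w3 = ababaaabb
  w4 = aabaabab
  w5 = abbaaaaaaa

w1, w2, w3, w5

w1: D → F → E → A → C → F → E → F → E → A → C  → end C, accepted
w2: D → F → E → A → C → A → D  → end D, accepted
w3: D → C → F → E → A → D → C → A → C → F  → end F, accepted
w4: D → C → A → C → A → D → F → E → A  → end A, rejected
w5: D → C → F → E → F → E → F → E → F → E → F  → end F, accepted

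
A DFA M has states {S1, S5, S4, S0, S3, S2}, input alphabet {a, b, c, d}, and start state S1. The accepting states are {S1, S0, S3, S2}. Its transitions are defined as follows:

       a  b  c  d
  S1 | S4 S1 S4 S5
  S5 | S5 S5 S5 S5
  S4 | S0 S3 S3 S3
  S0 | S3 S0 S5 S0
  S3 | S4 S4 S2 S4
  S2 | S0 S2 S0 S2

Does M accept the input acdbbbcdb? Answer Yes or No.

Yes

Trace: S1 -a-> S4 -c-> S3 -d-> S4 -b-> S3 -b-> S4 -b-> S3 -c-> S2 -d-> S2 -b-> S2
End state S2 is accepting.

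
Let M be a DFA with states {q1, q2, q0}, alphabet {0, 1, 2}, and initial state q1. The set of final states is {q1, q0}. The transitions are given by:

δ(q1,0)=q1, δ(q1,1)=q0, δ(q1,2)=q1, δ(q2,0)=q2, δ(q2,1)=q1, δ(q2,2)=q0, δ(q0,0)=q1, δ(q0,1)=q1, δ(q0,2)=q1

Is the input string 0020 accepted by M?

Yes

start at q1
read '0': q1 → q1
read '0': q1 → q1
read '2': q1 → q1
read '0': q1 → q1
End state q1 is accepting.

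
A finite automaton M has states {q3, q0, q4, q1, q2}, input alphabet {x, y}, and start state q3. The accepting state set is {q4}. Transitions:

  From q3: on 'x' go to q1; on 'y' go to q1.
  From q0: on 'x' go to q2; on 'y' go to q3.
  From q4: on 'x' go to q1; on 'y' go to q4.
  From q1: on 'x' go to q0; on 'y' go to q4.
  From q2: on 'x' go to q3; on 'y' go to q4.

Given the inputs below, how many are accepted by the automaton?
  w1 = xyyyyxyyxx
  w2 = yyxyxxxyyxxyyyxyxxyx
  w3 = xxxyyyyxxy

w1: q3 → q1 → q4 → q4 → q4 → q4 → q1 → q4 → q4 → q1 → q0  → end q0, rejected
w2: q3 → q1 → q4 → q1 → q4 → q1 → q0 → q2 → q4 → q4 → q1 → q0 → q3 → q1 → q4 → q1 → q4 → q1 → q0 → q3 → q1  → end q1, rejected
w3: q3 → q1 → q0 → q2 → q4 → q4 → q4 → q4 → q1 → q0 → q3  → end q3, rejected

0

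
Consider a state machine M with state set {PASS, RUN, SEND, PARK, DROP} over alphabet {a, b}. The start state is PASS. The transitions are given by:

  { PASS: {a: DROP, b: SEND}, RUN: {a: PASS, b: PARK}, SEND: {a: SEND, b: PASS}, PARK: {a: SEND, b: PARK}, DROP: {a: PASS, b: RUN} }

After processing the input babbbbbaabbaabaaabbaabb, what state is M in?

PASS → SEND → SEND → PASS → SEND → PASS → SEND → PASS → DROP → PASS → SEND → PASS → DROP → PASS → SEND → SEND → SEND → SEND → PASS → SEND → SEND → SEND → PASS → SEND

SEND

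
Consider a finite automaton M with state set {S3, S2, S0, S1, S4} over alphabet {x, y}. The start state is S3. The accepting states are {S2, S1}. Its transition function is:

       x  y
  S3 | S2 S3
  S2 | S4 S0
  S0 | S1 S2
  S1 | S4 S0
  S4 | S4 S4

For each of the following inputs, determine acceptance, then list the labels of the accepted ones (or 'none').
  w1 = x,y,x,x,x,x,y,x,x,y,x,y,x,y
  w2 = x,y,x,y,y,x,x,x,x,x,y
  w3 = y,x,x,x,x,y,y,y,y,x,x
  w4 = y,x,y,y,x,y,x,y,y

none

w1: Trace: S3 -x-> S2 -y-> S0 -x-> S1 -x-> S4 -x-> S4 -x-> S4 -y-> S4 -x-> S4 -x-> S4 -y-> S4 -x-> S4 -y-> S4 -x-> S4 -y-> S4  → end S4, rejected
w2: Trace: S3 -x-> S2 -y-> S0 -x-> S1 -y-> S0 -y-> S2 -x-> S4 -x-> S4 -x-> S4 -x-> S4 -x-> S4 -y-> S4  → end S4, rejected
w3: Trace: S3 -y-> S3 -x-> S2 -x-> S4 -x-> S4 -x-> S4 -y-> S4 -y-> S4 -y-> S4 -y-> S4 -x-> S4 -x-> S4  → end S4, rejected
w4: Trace: S3 -y-> S3 -x-> S2 -y-> S0 -y-> S2 -x-> S4 -y-> S4 -x-> S4 -y-> S4 -y-> S4  → end S4, rejected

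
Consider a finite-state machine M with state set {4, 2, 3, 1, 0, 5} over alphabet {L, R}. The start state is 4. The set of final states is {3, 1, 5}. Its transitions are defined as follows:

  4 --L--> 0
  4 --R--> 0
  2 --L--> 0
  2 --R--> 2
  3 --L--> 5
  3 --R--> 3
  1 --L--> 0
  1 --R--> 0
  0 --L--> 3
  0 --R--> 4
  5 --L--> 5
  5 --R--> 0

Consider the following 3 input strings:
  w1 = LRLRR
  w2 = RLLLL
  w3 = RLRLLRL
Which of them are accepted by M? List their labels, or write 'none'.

w2, w3

w1: Trace: 4 -L-> 0 -R-> 4 -L-> 0 -R-> 4 -R-> 0  → end 0, rejected
w2: Trace: 4 -R-> 0 -L-> 3 -L-> 5 -L-> 5 -L-> 5  → end 5, accepted
w3: Trace: 4 -R-> 0 -L-> 3 -R-> 3 -L-> 5 -L-> 5 -R-> 0 -L-> 3  → end 3, accepted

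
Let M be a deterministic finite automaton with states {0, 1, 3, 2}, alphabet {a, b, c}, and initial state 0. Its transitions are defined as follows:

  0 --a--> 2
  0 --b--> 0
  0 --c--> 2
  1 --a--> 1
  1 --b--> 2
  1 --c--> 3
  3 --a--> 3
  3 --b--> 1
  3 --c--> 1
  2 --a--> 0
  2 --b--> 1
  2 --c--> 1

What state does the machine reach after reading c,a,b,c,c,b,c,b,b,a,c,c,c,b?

0 → 2 → 0 → 0 → 2 → 1 → 2 → 1 → 2 → 1 → 1 → 3 → 1 → 3 → 1

1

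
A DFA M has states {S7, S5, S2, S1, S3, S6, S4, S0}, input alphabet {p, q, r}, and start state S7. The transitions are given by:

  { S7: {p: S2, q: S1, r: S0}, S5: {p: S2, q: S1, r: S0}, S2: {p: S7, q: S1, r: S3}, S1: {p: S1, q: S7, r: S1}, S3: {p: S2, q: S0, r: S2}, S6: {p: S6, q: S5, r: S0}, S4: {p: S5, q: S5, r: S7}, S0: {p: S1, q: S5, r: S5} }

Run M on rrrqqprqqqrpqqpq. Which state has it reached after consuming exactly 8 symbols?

start at S7
read 'r': S7 → S0
read 'r': S0 → S5
read 'r': S5 → S0
read 'q': S0 → S5
read 'q': S5 → S1
read 'p': S1 → S1
read 'r': S1 → S1
read 'q': S1 → S7
After 8 symbols: S7.

S7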